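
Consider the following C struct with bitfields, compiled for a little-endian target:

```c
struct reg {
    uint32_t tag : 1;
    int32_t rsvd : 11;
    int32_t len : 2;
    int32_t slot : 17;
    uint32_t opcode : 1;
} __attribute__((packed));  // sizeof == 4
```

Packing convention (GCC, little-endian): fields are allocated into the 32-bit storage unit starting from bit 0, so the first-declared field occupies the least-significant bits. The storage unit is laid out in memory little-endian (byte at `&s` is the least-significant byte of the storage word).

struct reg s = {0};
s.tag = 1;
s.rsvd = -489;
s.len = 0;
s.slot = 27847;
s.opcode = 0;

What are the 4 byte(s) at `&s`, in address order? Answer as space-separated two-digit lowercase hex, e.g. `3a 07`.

2f cc 31 1b

[0+:1] tag=1 & 0x1 = 0x1; word=0x00000001
[1+:11] rsvd=-489 & 0x7ff = 0x617; word=0x00000c2f
[12+:2] len=0 & 0x3 = 0x0; word=0x00000c2f
[14+:17] slot=27847 & 0x1ffff = 0x6cc7; word=0x1b31cc2f
[31+:1] opcode=0 & 0x1 = 0x0; word=0x1b31cc2f
word = 0x1b31cc2f → little-endian bytes:
  [0]=0x2f  [1]=0xcc  [2]=0x31  [3]=0x1b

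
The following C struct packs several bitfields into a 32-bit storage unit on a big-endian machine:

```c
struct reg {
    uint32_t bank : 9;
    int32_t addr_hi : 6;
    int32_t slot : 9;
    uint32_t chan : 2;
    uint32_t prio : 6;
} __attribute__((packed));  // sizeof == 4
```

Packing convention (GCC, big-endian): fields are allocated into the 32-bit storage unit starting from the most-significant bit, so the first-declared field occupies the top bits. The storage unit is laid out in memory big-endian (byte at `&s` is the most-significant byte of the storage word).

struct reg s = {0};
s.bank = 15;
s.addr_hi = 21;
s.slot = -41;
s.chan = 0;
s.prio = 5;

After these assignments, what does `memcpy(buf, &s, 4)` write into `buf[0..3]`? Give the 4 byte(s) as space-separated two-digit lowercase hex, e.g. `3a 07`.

07 ab d7 05

[23+:9] bank=15 & 0x1ff = 0xf; word=0x07800000
[17+:6] addr_hi=21 & 0x3f = 0x15; word=0x07aa0000
[8+:9] slot=-41 & 0x1ff = 0x1d7; word=0x07abd700
[6+:2] chan=0 & 0x3 = 0x0; word=0x07abd700
[0+:6] prio=5 & 0x3f = 0x5; word=0x07abd705
word = 0x07abd705 → big-endian bytes:
  [0]=0x07  [1]=0xab  [2]=0xd7  [3]=0x05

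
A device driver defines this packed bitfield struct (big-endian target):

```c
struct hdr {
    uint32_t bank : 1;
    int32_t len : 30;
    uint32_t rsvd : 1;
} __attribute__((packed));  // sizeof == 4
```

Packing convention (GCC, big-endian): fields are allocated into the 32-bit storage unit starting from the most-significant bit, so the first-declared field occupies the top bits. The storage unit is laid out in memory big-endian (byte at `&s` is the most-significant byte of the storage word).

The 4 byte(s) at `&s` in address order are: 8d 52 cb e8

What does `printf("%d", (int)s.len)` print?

111764980

[0]=0x8d [1]=0x52 [2]=0xcb [3]=0xe8 (big-endian) → word 0x8d52cbe8
bank [31+:1] = (word>>31) & 0x1 = 1
len [1+:30] = (word>>1) & 0x3fffffff = 111764980  ←
rsvd [0+:1] = (word>>0) & 0x1 = 0
len signed 30b, MSB=0: value = 111764980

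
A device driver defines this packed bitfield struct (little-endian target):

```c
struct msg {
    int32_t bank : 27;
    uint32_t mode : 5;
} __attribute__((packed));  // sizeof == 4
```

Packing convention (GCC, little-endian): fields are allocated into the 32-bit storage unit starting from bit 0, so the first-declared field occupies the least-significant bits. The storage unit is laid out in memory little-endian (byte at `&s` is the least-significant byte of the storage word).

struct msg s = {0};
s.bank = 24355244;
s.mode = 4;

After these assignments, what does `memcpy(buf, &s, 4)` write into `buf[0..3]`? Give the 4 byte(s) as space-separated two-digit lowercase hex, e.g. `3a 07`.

[0+:27] bank=24355244 & 0x7ffffff = 0x173a1ac; word=0x0173a1ac
[27+:5] mode=4 & 0x1f = 0x4; word=0x2173a1ac
word = 0x2173a1ac → little-endian bytes:
  [0]=0xac  [1]=0xa1  [2]=0x73  [3]=0x21

ac a1 73 21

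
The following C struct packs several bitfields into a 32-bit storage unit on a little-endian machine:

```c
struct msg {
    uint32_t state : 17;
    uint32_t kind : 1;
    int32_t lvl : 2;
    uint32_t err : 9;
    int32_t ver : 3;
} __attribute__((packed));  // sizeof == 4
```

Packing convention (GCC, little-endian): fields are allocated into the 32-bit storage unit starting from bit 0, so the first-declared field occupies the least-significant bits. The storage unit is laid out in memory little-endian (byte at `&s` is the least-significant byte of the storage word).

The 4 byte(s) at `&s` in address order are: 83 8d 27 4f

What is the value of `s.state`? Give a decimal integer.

[0]=0x83 [1]=0x8d [2]=0x27 [3]=0x4f (little-endian) → word 0x4f278d83
state [0+:17] = (word>>0) & 0x1ffff = 101763  ←
kind [17+:1] = (word>>17) & 0x1 = 1
lvl [18+:2] = (word>>18) & 0x3 = 1
err [20+:9] = (word>>20) & 0x1ff = 242
ver [29+:3] = (word>>29) & 0x7 = 2

101763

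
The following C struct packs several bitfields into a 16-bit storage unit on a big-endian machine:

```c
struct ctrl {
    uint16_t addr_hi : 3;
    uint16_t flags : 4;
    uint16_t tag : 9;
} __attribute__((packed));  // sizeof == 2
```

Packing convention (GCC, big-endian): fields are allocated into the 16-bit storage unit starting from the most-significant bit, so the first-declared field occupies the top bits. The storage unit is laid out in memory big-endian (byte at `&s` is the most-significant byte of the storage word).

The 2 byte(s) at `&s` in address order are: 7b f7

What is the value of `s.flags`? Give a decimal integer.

13

[0]=0x7b [1]=0xf7 (big-endian) → word 0x7bf7
addr_hi:3 @ bit 13 → (0x7bf7>>13)&0x7 = 0x3
flags:4 @ bit 9 → (0x7bf7>>9)&0xf = 0xd  ←
tag:9 @ bit 0 → (0x7bf7>>0)&0x1ff = 0x1f7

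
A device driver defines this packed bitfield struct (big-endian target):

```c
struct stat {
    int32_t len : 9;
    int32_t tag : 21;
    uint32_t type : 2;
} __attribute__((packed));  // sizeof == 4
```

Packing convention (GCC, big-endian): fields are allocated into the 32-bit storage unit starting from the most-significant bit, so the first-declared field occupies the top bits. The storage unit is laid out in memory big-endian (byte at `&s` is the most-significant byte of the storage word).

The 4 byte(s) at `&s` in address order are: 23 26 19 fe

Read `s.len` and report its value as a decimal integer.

[0]=0x23 [1]=0x26 [2]=0x19 [3]=0xfe (big-endian) → word 0x232619fe
len [23+:9] = (word>>23) & 0x1ff = 70  ←
tag [2+:21] = (word>>2) & 0x1fffff = 624255
type [0+:2] = (word>>0) & 0x3 = 2
len signed 9b, MSB=0: value = 70

70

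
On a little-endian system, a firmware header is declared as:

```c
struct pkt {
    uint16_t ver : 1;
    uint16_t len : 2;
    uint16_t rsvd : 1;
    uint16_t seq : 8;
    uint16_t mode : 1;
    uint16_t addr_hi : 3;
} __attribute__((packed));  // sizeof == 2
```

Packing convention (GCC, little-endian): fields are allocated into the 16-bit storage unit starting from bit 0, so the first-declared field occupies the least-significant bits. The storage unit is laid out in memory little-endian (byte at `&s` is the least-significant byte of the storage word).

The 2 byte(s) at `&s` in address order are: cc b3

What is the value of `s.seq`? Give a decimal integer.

[0]=0xcc [1]=0xb3 (little-endian) → word 0xb3cc
ver [0+:1] = (word>>0) & 0x1 = 0
len [1+:2] = (word>>1) & 0x3 = 2
rsvd [3+:1] = (word>>3) & 0x1 = 1
seq [4+:8] = (word>>4) & 0xff = 60  ←
mode [12+:1] = (word>>12) & 0x1 = 1
addr_hi [13+:3] = (word>>13) & 0x7 = 5

60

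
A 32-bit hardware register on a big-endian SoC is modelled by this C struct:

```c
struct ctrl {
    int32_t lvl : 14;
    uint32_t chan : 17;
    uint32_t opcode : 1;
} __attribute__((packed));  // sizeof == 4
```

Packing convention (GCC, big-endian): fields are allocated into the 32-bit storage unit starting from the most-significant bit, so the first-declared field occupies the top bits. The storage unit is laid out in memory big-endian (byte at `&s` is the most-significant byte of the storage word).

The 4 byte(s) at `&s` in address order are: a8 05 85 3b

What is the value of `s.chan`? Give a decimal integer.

[0]=0xa8 [1]=0x05 [2]=0x85 [3]=0x3b (big-endian) → word 0xa805853b
lvl [18+:14] = (word>>18) & 0x3fff = 10753
chan [1+:17] = (word>>1) & 0x1ffff = 49821  ←
opcode [0+:1] = (word>>0) & 0x1 = 1

49821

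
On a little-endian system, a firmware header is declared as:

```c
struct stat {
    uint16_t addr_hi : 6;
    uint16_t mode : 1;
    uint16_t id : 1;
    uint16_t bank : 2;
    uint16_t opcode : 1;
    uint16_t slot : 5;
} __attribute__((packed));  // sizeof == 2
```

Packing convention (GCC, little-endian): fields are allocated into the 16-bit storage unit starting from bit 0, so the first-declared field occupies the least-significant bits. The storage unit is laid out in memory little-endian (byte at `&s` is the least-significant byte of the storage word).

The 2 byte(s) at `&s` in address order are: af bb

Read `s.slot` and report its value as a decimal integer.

23

[0]=0xaf [1]=0xbb (little-endian) → word 0xbbaf
addr_hi [0+:6] = (word>>0) & 0x3f = 47
mode [6+:1] = (word>>6) & 0x1 = 0
id [7+:1] = (word>>7) & 0x1 = 1
bank [8+:2] = (word>>8) & 0x3 = 3
opcode [10+:1] = (word>>10) & 0x1 = 0
slot [11+:5] = (word>>11) & 0x1f = 23  ←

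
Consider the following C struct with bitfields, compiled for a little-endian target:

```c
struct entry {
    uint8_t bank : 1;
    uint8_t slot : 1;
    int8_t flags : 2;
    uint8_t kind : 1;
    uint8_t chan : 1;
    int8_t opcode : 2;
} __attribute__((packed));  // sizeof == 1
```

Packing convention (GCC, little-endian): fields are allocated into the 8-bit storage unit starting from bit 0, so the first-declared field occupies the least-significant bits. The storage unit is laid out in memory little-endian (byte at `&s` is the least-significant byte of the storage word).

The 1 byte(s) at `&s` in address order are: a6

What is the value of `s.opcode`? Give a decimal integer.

[0]=0xa6 (little-endian) → word 0xa6
bank [0+:1] = (word>>0) & 0x1 = 0
slot [1+:1] = (word>>1) & 0x1 = 1
flags [2+:2] = (word>>2) & 0x3 = 1
kind [4+:1] = (word>>4) & 0x1 = 0
chan [5+:1] = (word>>5) & 0x1 = 1
opcode [6+:2] = (word>>6) & 0x3 = 2  ←
opcode signed 2b, MSB=1: 2 - 4 = -2

-2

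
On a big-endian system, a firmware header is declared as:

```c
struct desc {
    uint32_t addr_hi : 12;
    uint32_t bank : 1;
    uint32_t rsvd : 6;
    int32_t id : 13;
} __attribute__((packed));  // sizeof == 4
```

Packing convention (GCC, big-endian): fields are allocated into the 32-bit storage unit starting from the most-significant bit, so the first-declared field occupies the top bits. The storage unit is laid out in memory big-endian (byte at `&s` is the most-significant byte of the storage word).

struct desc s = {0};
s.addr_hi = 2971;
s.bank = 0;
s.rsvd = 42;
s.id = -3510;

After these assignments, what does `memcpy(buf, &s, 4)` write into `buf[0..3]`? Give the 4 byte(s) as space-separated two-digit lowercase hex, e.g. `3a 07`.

addr_hi (12b) val=2971 bits=0xb9b at bit 20: 0xb9b00000
bank (1b) val=0 bits=0x0 at bit 19: 0xb9b00000
rsvd (6b) val=42 bits=0x2a at bit 13: 0xb9b54000
id (13b) val=-3510 bits=0x124a at bit 0: 0xb9b5524a
word = 0xb9b5524a → big-endian bytes:
  [0]=0xb9  [1]=0xb5  [2]=0x52  [3]=0x4a

b9 b5 52 4a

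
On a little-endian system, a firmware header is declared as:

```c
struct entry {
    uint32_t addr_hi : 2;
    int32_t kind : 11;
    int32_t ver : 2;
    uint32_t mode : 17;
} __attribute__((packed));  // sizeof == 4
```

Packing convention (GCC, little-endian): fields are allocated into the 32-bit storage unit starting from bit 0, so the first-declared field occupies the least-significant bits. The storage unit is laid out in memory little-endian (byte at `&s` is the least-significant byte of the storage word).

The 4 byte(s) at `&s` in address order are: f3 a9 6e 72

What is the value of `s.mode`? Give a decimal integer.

58589

[0]=0xf3 [1]=0xa9 [2]=0x6e [3]=0x72 (little-endian) → word 0x726ea9f3
addr_hi [0+:2] = (word>>0) & 0x3 = 3
kind [2+:11] = (word>>2) & 0x7ff = 636
ver [13+:2] = (word>>13) & 0x3 = 1
mode [15+:17] = (word>>15) & 0x1ffff = 58589  ←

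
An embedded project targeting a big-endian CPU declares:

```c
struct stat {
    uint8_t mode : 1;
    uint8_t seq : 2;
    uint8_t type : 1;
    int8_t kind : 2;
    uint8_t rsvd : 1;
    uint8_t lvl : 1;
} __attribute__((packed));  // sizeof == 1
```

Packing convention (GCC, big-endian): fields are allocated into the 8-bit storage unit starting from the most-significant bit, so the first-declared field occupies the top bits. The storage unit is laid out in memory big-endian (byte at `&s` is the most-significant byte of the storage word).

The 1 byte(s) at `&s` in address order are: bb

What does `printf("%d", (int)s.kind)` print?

-2

[0]=0xbb (big-endian) → word 0xbb
mode [7+:1] = (word>>7) & 0x1 = 1
seq [5+:2] = (word>>5) & 0x3 = 1
type [4+:1] = (word>>4) & 0x1 = 1
kind [2+:2] = (word>>2) & 0x3 = 2  ←
rsvd [1+:1] = (word>>1) & 0x1 = 1
lvl [0+:1] = (word>>0) & 0x1 = 1
kind signed 2b, MSB=1: 2 - 4 = -2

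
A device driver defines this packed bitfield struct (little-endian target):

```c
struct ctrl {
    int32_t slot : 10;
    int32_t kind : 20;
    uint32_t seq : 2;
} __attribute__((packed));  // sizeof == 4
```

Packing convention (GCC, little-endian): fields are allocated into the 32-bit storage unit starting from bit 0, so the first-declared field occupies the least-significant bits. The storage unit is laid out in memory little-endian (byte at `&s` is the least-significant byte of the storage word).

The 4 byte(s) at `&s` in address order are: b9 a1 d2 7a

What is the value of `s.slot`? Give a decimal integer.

441

[0]=0xb9 [1]=0xa1 [2]=0xd2 [3]=0x7a (little-endian) → word 0x7ad2a1b9
slot:10 @ bit 0 → (0x7ad2a1b9>>0)&0x3ff = 0x1b9  ←
kind:20 @ bit 10 → (0x7ad2a1b9>>10)&0xfffff = 0xeb4a8
seq:2 @ bit 30 → (0x7ad2a1b9>>30)&0x3 = 0x1
slot signed 10b, MSB=0: value = 441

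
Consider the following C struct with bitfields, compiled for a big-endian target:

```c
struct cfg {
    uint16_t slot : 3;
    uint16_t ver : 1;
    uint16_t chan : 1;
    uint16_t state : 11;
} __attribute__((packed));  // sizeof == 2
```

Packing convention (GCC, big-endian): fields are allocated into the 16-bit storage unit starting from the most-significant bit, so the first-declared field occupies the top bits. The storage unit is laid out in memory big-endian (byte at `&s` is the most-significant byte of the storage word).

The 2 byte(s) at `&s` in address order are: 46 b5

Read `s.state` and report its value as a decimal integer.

1717

[0]=0x46 [1]=0xb5 (big-endian) → word 0x46b5
slot:3 @ bit 13 → (0x46b5>>13)&0x7 = 0x2
ver:1 @ bit 12 → (0x46b5>>12)&0x1 = 0x0
chan:1 @ bit 11 → (0x46b5>>11)&0x1 = 0x0
state:11 @ bit 0 → (0x46b5>>0)&0x7ff = 0x6b5  ←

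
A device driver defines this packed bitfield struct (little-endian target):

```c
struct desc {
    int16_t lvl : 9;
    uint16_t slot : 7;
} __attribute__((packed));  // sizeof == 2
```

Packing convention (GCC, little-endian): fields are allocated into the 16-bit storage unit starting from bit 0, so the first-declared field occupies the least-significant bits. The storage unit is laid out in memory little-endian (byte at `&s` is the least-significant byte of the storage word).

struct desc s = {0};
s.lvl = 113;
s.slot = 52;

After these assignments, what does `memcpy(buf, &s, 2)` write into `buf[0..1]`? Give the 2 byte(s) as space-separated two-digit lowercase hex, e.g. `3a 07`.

[0+:9] lvl=113 & 0x1ff = 0x71; word=0x0071
[9+:7] slot=52 & 0x7f = 0x34; word=0x6871
word = 0x6871 → little-endian bytes:
  [0]=0x71  [1]=0x68

71 68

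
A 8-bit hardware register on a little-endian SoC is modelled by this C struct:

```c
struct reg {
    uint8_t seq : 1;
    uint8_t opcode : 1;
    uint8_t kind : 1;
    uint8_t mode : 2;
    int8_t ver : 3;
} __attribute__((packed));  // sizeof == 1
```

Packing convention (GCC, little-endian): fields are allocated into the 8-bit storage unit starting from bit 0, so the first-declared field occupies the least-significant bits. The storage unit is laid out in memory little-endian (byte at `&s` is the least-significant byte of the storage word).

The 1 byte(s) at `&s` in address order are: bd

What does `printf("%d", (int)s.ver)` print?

-3

[0]=0xbd (little-endian) → word 0xbd
seq [0+:1] = (word>>0) & 0x1 = 1
opcode [1+:1] = (word>>1) & 0x1 = 0
kind [2+:1] = (word>>2) & 0x1 = 1
mode [3+:2] = (word>>3) & 0x3 = 3
ver [5+:3] = (word>>5) & 0x7 = 5  ←
ver signed 3b, MSB=1: 5 - 8 = -3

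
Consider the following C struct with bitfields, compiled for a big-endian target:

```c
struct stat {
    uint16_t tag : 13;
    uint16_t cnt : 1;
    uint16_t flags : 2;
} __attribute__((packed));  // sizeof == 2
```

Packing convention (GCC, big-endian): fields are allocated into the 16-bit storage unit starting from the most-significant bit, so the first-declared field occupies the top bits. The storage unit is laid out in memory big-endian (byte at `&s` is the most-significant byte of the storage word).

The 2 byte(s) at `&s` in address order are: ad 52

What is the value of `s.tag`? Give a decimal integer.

5546

[0]=0xad [1]=0x52 (big-endian) → word 0xad52
tag [3+:13] = (word>>3) & 0x1fff = 5546  ←
cnt [2+:1] = (word>>2) & 0x1 = 0
flags [0+:2] = (word>>0) & 0x3 = 2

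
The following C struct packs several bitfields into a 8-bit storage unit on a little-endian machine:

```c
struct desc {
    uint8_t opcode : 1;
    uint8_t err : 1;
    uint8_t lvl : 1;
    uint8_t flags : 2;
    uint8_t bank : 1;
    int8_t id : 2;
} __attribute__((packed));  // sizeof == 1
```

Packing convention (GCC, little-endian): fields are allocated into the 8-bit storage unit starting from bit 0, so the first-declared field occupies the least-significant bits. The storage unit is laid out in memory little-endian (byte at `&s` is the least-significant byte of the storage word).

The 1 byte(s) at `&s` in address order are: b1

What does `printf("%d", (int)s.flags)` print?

[0]=0xb1 (little-endian) → word 0xb1
opcode [0+:1] = (word>>0) & 0x1 = 1
err [1+:1] = (word>>1) & 0x1 = 0
lvl [2+:1] = (word>>2) & 0x1 = 0
flags [3+:2] = (word>>3) & 0x3 = 2  ←
bank [5+:1] = (word>>5) & 0x1 = 1
id [6+:2] = (word>>6) & 0x3 = 2

2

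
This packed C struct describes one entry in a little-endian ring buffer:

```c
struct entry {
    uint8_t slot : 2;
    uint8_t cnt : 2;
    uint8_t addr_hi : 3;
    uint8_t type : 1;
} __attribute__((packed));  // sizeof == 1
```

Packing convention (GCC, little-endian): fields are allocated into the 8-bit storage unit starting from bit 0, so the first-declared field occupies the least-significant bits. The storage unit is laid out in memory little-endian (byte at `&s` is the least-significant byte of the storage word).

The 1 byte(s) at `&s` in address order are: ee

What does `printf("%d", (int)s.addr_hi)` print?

6

[0]=0xee (little-endian) → word 0xee
slot [0+:2] = (word>>0) & 0x3 = 2
cnt [2+:2] = (word>>2) & 0x3 = 3
addr_hi [4+:3] = (word>>4) & 0x7 = 6  ←
type [7+:1] = (word>>7) & 0x1 = 1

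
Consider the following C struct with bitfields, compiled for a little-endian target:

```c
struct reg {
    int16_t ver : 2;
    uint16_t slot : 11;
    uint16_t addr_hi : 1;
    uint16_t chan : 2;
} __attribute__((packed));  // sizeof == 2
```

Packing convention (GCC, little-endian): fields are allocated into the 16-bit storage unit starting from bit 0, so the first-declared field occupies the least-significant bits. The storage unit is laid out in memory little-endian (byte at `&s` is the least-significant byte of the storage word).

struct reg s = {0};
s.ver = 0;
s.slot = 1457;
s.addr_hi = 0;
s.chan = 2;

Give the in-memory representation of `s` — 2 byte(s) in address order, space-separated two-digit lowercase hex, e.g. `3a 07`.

ver:2 = 0 → 0x0 << 0 → word 0x0000
slot:11 = 1457 → 0x5b1 << 2 → word 0x16c4
addr_hi:1 = 0 → 0x0 << 13 → word 0x16c4
chan:2 = 2 → 0x2 << 14 → word 0x96c4
word = 0x96c4 → little-endian bytes:
  [0]=0xc4  [1]=0x96

c4 96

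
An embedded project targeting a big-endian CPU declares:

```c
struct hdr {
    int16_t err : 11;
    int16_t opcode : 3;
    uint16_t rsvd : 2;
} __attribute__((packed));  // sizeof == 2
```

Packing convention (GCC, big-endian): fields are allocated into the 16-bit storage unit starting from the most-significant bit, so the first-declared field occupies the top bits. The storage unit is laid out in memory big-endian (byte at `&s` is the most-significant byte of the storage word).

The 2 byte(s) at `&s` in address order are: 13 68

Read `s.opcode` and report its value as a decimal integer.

[0]=0x13 [1]=0x68 (big-endian) → word 0x1368
err [5+:11] = (word>>5) & 0x7ff = 155
opcode [2+:3] = (word>>2) & 0x7 = 2  ←
rsvd [0+:2] = (word>>0) & 0x3 = 0
opcode signed 3b, MSB=0: value = 2

2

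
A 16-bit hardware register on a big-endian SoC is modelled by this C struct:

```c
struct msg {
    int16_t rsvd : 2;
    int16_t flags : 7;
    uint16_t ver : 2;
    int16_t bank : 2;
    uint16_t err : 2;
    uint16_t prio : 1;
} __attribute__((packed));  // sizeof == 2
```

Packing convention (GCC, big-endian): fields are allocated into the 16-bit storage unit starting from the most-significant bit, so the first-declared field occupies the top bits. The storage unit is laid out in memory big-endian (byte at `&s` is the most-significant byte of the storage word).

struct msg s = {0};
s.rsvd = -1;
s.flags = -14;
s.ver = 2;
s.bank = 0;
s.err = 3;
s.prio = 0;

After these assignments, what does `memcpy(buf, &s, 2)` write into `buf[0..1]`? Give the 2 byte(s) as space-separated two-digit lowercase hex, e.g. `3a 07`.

f9 46

rsvd (2b) val=-1 bits=0x3 at bit 14: 0xc000
flags (7b) val=-14 bits=0x72 at bit 7: 0xf900
ver (2b) val=2 bits=0x2 at bit 5: 0xf940
bank (2b) val=0 bits=0x0 at bit 3: 0xf940
err (2b) val=3 bits=0x3 at bit 1: 0xf946
prio (1b) val=0 bits=0x0 at bit 0: 0xf946
word = 0xf946 → big-endian bytes:
  [0]=0xf9  [1]=0x46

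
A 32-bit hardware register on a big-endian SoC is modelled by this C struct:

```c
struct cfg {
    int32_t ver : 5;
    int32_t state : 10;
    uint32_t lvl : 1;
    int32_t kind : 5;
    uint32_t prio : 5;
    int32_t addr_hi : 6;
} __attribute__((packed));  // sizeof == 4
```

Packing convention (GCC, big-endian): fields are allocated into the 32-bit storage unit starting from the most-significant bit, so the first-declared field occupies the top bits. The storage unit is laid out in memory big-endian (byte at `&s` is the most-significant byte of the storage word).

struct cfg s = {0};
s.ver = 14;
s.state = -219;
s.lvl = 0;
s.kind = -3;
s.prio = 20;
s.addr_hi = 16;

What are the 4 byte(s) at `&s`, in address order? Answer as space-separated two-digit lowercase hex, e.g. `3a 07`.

76 4a ed 10

ver (5b) val=14 bits=0xe at bit 27: 0x70000000
state (10b) val=-219 bits=0x325 at bit 17: 0x764a0000
lvl (1b) val=0 bits=0x0 at bit 16: 0x764a0000
kind (5b) val=-3 bits=0x1d at bit 11: 0x764ae800
prio (5b) val=20 bits=0x14 at bit 6: 0x764aed00
addr_hi (6b) val=16 bits=0x10 at bit 0: 0x764aed10
word = 0x764aed10 → big-endian bytes:
  [0]=0x76  [1]=0x4a  [2]=0xed  [3]=0x10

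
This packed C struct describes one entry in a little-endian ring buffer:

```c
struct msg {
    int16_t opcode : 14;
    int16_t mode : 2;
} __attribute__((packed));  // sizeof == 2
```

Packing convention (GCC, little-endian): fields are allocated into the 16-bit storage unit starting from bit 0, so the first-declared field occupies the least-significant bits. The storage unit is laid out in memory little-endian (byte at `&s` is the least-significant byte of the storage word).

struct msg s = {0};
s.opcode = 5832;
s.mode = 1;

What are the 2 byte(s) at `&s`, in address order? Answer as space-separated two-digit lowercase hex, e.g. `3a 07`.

c8 56

[0+:14] opcode=5832 & 0x3fff = 0x16c8; word=0x16c8
[14+:2] mode=1 & 0x3 = 0x1; word=0x56c8
word = 0x56c8 → little-endian bytes:
  [0]=0xc8  [1]=0x56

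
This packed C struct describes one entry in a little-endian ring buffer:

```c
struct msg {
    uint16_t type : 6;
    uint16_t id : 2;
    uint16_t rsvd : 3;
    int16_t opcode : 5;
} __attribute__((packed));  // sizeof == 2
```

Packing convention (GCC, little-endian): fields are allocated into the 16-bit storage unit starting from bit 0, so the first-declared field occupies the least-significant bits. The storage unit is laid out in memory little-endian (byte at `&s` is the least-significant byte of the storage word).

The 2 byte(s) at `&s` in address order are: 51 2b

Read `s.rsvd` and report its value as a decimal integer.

3

[0]=0x51 [1]=0x2b (little-endian) → word 0x2b51
type [0+:6] = (word>>0) & 0x3f = 17
id [6+:2] = (word>>6) & 0x3 = 1
rsvd [8+:3] = (word>>8) & 0x7 = 3  ←
opcode [11+:5] = (word>>11) & 0x1f = 5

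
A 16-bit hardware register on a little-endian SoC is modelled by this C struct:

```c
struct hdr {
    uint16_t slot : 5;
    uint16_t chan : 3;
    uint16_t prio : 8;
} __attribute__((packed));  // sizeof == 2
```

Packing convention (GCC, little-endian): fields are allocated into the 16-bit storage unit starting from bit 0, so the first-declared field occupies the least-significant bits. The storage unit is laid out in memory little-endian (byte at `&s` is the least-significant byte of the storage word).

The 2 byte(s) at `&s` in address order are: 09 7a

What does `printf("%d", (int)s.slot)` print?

[0]=0x09 [1]=0x7a (little-endian) → word 0x7a09
slot:5 @ bit 0 → (0x7a09>>0)&0x1f = 0x9  ←
chan:3 @ bit 5 → (0x7a09>>5)&0x7 = 0x0
prio:8 @ bit 8 → (0x7a09>>8)&0xff = 0x7a

9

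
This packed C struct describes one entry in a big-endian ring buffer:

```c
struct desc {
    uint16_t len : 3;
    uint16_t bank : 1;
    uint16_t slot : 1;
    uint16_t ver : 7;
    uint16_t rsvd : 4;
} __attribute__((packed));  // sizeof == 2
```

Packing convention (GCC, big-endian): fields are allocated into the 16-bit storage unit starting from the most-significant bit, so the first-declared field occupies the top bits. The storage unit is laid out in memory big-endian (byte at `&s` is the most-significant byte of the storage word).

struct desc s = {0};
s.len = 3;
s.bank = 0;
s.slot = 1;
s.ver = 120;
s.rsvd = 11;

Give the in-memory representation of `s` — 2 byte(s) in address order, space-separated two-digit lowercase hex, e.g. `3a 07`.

len (3b) val=3 bits=0x3 at bit 13: 0x6000
bank (1b) val=0 bits=0x0 at bit 12: 0x6000
slot (1b) val=1 bits=0x1 at bit 11: 0x6800
ver (7b) val=120 bits=0x78 at bit 4: 0x6f80
rsvd (4b) val=11 bits=0xb at bit 0: 0x6f8b
word = 0x6f8b → big-endian bytes:
  [0]=0x6f  [1]=0x8b

6f 8b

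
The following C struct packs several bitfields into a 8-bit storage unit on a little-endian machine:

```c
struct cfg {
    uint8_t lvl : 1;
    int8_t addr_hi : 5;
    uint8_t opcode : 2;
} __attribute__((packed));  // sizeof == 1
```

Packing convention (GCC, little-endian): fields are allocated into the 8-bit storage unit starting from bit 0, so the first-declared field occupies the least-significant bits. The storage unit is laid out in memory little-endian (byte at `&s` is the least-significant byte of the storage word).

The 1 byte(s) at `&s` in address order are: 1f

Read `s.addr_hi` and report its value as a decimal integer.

15

[0]=0x1f (little-endian) → word 0x1f
lvl:1 @ bit 0 → (0x1f>>0)&0x1 = 0x1
addr_hi:5 @ bit 1 → (0x1f>>1)&0x1f = 0xf  ←
opcode:2 @ bit 6 → (0x1f>>6)&0x3 = 0x0
addr_hi signed 5b, MSB=0: value = 15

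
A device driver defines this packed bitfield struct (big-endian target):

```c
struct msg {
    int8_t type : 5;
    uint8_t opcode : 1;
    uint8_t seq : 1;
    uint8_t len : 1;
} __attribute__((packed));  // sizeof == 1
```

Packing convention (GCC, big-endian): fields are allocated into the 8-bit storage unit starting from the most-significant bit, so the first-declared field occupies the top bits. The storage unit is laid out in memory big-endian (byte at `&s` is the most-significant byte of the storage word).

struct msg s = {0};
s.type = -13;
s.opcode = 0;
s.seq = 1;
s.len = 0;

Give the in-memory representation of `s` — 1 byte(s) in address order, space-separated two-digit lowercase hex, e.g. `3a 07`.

9a

type (5b) val=-13 bits=0x13 at bit 3: 0x98
opcode (1b) val=0 bits=0x0 at bit 2: 0x98
seq (1b) val=1 bits=0x1 at bit 1: 0x9a
len (1b) val=0 bits=0x0 at bit 0: 0x9a
word = 0x9a → big-endian bytes:
  [0]=0x9a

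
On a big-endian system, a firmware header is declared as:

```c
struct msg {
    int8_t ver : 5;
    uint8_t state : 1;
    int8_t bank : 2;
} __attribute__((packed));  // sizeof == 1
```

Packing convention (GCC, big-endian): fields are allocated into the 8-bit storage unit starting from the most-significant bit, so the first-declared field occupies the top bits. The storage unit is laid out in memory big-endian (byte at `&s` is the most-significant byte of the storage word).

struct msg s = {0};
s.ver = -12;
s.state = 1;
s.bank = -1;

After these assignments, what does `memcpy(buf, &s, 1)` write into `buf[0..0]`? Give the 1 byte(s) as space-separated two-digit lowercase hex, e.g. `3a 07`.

a7

ver (5b) val=-12 bits=0x14 at bit 3: 0xa0
state (1b) val=1 bits=0x1 at bit 2: 0xa4
bank (2b) val=-1 bits=0x3 at bit 0: 0xa7
word = 0xa7 → big-endian bytes:
  [0]=0xa7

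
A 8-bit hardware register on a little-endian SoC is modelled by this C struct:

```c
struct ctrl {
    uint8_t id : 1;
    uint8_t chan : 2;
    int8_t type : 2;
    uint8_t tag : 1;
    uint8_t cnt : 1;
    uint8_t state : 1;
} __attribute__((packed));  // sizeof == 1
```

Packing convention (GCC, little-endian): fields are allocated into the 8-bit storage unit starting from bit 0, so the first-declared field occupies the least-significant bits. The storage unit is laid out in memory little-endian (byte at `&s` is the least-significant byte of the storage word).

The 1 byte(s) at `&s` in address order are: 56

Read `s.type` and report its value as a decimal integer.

-2

[0]=0x56 (little-endian) → word 0x56
id [0+:1] = (word>>0) & 0x1 = 0
chan [1+:2] = (word>>1) & 0x3 = 3
type [3+:2] = (word>>3) & 0x3 = 2  ←
tag [5+:1] = (word>>5) & 0x1 = 0
cnt [6+:1] = (word>>6) & 0x1 = 1
state [7+:1] = (word>>7) & 0x1 = 0
type signed 2b, MSB=1: 2 - 4 = -2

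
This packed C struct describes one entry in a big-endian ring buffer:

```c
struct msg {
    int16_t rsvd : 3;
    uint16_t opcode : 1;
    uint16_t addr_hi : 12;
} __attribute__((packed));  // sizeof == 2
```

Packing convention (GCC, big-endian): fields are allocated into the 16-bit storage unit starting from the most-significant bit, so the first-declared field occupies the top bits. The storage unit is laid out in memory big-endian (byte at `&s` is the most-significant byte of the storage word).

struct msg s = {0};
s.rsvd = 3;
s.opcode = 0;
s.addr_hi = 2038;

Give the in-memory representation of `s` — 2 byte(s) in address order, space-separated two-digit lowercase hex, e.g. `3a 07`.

rsvd (3b) val=3 bits=0x3 at bit 13: 0x6000
opcode (1b) val=0 bits=0x0 at bit 12: 0x6000
addr_hi (12b) val=2038 bits=0x7f6 at bit 0: 0x67f6
word = 0x67f6 → big-endian bytes:
  [0]=0x67  [1]=0xf6

67 f6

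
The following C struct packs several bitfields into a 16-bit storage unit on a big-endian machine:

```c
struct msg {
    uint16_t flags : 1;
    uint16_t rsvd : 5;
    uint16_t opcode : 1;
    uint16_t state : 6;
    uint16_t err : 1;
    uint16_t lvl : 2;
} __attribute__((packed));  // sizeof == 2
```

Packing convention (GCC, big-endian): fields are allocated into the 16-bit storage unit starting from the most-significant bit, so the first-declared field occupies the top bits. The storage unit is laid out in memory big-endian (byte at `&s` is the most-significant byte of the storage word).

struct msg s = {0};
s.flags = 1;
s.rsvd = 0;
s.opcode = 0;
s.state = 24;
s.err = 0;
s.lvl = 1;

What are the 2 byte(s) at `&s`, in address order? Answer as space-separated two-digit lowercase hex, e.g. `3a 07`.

80 c1

[15+:1] flags=1 & 0x1 = 0x1; word=0x8000
[10+:5] rsvd=0 & 0x1f = 0x0; word=0x8000
[9+:1] opcode=0 & 0x1 = 0x0; word=0x8000
[3+:6] state=24 & 0x3f = 0x18; word=0x80c0
[2+:1] err=0 & 0x1 = 0x0; word=0x80c0
[0+:2] lvl=1 & 0x3 = 0x1; word=0x80c1
word = 0x80c1 → big-endian bytes:
  [0]=0x80  [1]=0xc1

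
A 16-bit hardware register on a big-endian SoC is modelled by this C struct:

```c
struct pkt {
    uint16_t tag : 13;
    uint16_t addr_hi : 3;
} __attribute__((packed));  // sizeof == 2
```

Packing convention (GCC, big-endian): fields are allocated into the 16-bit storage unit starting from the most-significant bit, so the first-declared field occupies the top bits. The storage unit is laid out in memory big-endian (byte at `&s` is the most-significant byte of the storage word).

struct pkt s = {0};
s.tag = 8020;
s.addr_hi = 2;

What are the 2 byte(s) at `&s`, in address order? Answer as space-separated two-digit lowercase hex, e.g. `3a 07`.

tag:13 = 8020 → 0x1f54 << 3 → word 0xfaa0
addr_hi:3 = 2 → 0x2 << 0 → word 0xfaa2
word = 0xfaa2 → big-endian bytes:
  [0]=0xfa  [1]=0xa2

fa a2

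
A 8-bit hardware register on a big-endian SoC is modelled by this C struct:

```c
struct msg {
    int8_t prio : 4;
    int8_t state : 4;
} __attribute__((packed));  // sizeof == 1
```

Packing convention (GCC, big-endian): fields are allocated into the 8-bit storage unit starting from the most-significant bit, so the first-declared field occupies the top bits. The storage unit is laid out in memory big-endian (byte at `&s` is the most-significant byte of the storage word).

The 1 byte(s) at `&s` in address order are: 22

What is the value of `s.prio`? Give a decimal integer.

[0]=0x22 (big-endian) → word 0x22
prio:4 @ bit 4 → (0x22>>4)&0xf = 0x2  ←
state:4 @ bit 0 → (0x22>>0)&0xf = 0x2
prio signed 4b, MSB=0: value = 2

2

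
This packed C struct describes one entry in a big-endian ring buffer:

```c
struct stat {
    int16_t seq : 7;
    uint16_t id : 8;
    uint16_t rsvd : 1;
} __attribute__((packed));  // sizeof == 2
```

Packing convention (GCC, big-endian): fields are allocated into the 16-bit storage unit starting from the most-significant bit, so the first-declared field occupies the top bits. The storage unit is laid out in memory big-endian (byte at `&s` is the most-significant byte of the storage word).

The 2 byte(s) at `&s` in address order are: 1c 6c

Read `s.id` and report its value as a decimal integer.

[0]=0x1c [1]=0x6c (big-endian) → word 0x1c6c
seq [9+:7] = (word>>9) & 0x7f = 14
id [1+:8] = (word>>1) & 0xff = 54  ←
rsvd [0+:1] = (word>>0) & 0x1 = 0

54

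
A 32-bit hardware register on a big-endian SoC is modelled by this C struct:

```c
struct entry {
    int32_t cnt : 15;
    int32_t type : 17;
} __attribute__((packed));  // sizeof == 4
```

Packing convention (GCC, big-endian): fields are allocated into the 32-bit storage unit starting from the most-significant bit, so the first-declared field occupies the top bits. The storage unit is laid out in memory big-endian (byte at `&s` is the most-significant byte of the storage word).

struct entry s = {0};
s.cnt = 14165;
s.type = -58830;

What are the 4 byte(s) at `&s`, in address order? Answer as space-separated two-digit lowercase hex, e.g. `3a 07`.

cnt (15b) val=14165 bits=0x3755 at bit 17: 0x6eaa0000
type (17b) val=-58830 bits=0x11a32 at bit 0: 0x6eab1a32
word = 0x6eab1a32 → big-endian bytes:
  [0]=0x6e  [1]=0xab  [2]=0x1a  [3]=0x32

6e ab 1a 32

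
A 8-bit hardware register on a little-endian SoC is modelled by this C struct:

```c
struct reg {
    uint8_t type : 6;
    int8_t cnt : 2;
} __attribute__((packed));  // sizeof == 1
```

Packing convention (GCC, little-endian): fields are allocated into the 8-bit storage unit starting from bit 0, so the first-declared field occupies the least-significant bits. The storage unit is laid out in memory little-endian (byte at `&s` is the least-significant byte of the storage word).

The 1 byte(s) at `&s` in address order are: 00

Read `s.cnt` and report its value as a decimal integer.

[0]=0x00 (little-endian) → word 0x00
type:6 @ bit 0 → (0x00>>0)&0x3f = 0x0
cnt:2 @ bit 6 → (0x00>>6)&0x3 = 0x0  ←
cnt signed 2b, MSB=0: value = 0

0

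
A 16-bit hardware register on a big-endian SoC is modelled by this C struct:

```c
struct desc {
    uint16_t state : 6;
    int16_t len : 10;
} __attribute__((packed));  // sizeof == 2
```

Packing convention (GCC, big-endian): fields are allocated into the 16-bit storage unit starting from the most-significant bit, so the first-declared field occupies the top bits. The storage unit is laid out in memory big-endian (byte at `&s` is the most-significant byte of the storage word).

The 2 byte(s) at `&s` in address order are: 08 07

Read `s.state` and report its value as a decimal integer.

[0]=0x08 [1]=0x07 (big-endian) → word 0x0807
state [10+:6] = (word>>10) & 0x3f = 2  ←
len [0+:10] = (word>>0) & 0x3ff = 7

2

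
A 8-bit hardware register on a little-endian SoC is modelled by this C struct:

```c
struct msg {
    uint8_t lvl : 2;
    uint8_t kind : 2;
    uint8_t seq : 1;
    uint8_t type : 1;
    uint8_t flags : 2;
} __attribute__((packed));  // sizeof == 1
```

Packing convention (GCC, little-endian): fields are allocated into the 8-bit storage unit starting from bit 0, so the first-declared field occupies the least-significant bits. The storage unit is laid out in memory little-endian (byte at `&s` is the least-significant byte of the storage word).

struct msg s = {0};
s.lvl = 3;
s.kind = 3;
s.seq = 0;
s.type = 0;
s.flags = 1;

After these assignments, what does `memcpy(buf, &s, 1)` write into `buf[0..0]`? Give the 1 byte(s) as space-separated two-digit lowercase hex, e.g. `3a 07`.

lvl (2b) val=3 bits=0x3 at bit 0: 0x03
kind (2b) val=3 bits=0x3 at bit 2: 0x0f
seq (1b) val=0 bits=0x0 at bit 4: 0x0f
type (1b) val=0 bits=0x0 at bit 5: 0x0f
flags (2b) val=1 bits=0x1 at bit 6: 0x4f
word = 0x4f → little-endian bytes:
  [0]=0x4f

4f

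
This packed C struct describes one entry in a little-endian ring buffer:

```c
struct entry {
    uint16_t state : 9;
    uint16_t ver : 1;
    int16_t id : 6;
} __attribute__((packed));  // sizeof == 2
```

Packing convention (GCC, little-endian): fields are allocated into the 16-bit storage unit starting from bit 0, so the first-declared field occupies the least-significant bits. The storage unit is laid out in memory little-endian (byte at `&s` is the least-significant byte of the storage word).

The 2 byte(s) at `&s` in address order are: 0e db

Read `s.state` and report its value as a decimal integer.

[0]=0x0e [1]=0xdb (little-endian) → word 0xdb0e
state:9 @ bit 0 → (0xdb0e>>0)&0x1ff = 0x10e  ←
ver:1 @ bit 9 → (0xdb0e>>9)&0x1 = 0x1
id:6 @ bit 10 → (0xdb0e>>10)&0x3f = 0x36

270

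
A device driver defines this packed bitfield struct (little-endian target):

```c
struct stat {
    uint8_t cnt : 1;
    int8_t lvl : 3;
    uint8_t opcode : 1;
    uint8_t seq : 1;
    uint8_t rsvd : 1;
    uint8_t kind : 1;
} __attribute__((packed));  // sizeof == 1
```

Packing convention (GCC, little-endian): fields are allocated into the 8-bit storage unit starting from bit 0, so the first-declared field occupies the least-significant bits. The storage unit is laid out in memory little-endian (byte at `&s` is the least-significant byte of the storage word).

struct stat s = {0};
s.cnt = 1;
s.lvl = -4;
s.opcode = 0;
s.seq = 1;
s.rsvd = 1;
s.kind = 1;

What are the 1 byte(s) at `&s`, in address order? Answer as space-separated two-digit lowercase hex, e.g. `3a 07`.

[0+:1] cnt=1 & 0x1 = 0x1; word=0x01
[1+:3] lvl=-4 & 0x7 = 0x4; word=0x09
[4+:1] opcode=0 & 0x1 = 0x0; word=0x09
[5+:1] seq=1 & 0x1 = 0x1; word=0x29
[6+:1] rsvd=1 & 0x1 = 0x1; word=0x69
[7+:1] kind=1 & 0x1 = 0x1; word=0xe9
word = 0xe9 → little-endian bytes:
  [0]=0xe9

e9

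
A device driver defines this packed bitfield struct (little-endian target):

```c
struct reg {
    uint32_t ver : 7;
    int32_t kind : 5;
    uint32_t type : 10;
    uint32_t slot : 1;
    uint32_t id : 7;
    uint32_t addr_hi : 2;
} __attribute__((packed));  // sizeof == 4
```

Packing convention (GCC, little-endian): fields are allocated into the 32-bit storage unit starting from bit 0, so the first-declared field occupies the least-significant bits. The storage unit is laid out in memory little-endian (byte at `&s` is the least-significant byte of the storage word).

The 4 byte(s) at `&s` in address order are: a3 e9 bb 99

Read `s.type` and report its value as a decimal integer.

958

[0]=0xa3 [1]=0xe9 [2]=0xbb [3]=0x99 (little-endian) → word 0x99bbe9a3
ver:7 @ bit 0 → (0x99bbe9a3>>0)&0x7f = 0x23
kind:5 @ bit 7 → (0x99bbe9a3>>7)&0x1f = 0x13
type:10 @ bit 12 → (0x99bbe9a3>>12)&0x3ff = 0x3be  ←
slot:1 @ bit 22 → (0x99bbe9a3>>22)&0x1 = 0x0
id:7 @ bit 23 → (0x99bbe9a3>>23)&0x7f = 0x33
addr_hi:2 @ bit 30 → (0x99bbe9a3>>30)&0x3 = 0x2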